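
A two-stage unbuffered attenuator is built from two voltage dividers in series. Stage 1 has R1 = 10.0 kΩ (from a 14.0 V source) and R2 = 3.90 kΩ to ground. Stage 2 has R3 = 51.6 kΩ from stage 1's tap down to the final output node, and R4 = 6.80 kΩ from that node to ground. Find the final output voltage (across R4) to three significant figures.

Stage 2 presents R3+R4 = 58.40 kΩ as a load on stage 1's tap.
Stage 1's lower leg becomes R2‖(R3+R4) = 3.656 kΩ, so V_mid = 14.0 × 3.656/13.66 = 3.748 V.
Stage 2 is itself unloaded: V_out = V_mid × R4/(R3+R4) = 3.748 × 6.80/58.40 = 0.436 V.

V_out ≈ 0.436 V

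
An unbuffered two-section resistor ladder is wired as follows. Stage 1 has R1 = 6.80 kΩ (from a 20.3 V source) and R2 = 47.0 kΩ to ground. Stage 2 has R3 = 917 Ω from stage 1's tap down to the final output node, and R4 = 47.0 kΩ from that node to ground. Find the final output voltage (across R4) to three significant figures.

Stage 2 presents R3+R4 = 47920 Ω as a load on stage 1's tap.
Stage 1's lower leg becomes R2‖(R3+R4) = 23730 Ω, so V_mid = 20.3 × 23730/30530 = 15.78 V.
Stage 2 is itself unloaded: V_out = V_mid × R4/(R3+R4) = 15.78 × 47000/47920 = 15.5 V.

V_out ≈ 15.5 V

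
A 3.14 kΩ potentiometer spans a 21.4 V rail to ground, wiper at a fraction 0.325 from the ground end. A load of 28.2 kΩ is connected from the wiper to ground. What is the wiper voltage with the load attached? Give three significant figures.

The wiper splits the pot into (1−α)R = 2.119 kΩ above and αR = 1.020 kΩ below.
Lower section ‖ load = 0.9849 kΩ.
V_wiper = 21.4 × 0.9849/(2.119 + 0.9849) = 6.79 V.

V ≈ 6.79 V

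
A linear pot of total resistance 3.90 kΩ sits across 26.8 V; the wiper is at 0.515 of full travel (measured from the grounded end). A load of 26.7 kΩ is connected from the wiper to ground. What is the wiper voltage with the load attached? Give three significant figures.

The wiper splits the pot into (1−α)R = 1.891 kΩ above and αR = 2.009 kΩ below.
Lower section ‖ load = 1.868 kΩ.
V_wiper = 26.8 × 1.868/(1.891 + 1.868) = 13.3 V.

V ≈ 13.3 V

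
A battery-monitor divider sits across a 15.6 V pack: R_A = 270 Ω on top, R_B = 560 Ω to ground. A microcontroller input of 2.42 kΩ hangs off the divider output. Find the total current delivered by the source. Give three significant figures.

R_B‖R_L = 454.8 Ω, so the source sees R_A + R_B‖R_L = 724.8 Ω.
I = 15.6 V / 724.8 Ω = 21.5 mA.

I ≈ 21.5 mA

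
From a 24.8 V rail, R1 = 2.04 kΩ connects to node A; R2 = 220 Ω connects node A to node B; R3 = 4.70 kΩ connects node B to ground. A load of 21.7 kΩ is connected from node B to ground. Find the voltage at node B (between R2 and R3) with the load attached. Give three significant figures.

V ≈ 15.6 V

At node B, R3 is in parallel with the load: R3‖R_L = 3863 Ω.
Below node A the resistance is R2 + (R3‖R_L) = 4083 Ω, so V_A = 24.8 × 4083/6123 = 16.54 V.
Then V_B = V_A × (R3‖R_L)/(R2 + R3‖R_L) = 16.54 × 3863/4083 = 15.6 V.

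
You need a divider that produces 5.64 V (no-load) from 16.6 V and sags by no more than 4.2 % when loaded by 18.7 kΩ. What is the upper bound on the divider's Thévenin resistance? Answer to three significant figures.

Loading drop = R_th/(R_th + R_L) ≤ 0.0420, so R_th ≤ R_L · ε/(1−ε) = 18.7 kΩ × 0.0420/0.9580 = 820 Ω.
(Any R1, R2 with R2/(R1+R2) = 0.340 and R1‖R2 ≤ 820 Ω will meet the spec.)

R_th ≤ 820 Ω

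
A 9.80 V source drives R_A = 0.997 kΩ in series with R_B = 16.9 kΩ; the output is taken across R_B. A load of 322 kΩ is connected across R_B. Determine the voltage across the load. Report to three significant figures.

V_out ≈ 9.23 V

The load sits in parallel with R_B: R_B‖R_L = (16900 × 322000) / (16900 + 322000) = 16060 Ω.
V_out = 9.80 × 16060 / (997 + 16060) = 9.80 × 16060/17050 = 9.23 V.
(Unloaded it would have been 9.25 V.)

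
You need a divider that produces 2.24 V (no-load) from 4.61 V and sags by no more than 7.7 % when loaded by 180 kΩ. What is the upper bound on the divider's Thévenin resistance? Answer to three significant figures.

R_th ≤ 15.0 kΩ

Loading drop = R_th/(R_th + R_L) ≤ 0.0770, so R_th ≤ R_L · ε/(1−ε) = 180 kΩ × 0.0770/0.9230 = 15.0 kΩ.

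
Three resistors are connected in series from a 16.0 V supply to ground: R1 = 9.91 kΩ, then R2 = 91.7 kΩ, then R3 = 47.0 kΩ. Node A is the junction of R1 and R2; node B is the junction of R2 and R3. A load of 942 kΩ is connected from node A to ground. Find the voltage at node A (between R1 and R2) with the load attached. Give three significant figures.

V ≈ 14.8 V

Below node A the series string R2+R3 = 138.7 kΩ sits in parallel with the 942 kΩ load: 120.9 kΩ.
V_A = 16.0 × 120.9/(9.91 + 120.9) = 14.8 V.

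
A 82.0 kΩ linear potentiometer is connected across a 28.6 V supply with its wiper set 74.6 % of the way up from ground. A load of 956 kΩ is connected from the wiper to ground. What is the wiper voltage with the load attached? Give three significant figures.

V ≈ 21.0 V

The wiper splits the pot into (1−α)R = 20.83 kΩ above and αR = 61.17 kΩ below.
Lower section ‖ load = 57.49 kΩ.
V_wiper = 28.6 × 57.49/(20.83 + 57.49) = 21.0 V.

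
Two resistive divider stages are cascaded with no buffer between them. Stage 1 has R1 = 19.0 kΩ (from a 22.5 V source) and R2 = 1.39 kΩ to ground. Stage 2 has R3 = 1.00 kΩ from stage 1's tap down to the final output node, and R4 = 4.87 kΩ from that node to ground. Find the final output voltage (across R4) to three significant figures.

V_out ≈ 1.04 V

Stage 2 presents R3+R4 = 5.870 kΩ as a load on stage 1's tap.
Stage 1's lower leg becomes R2‖(R3+R4) = 1.124 kΩ, so V_mid = 22.5 × 1.124/20.12 = 1.257 V.
Stage 2 is itself unloaded: V_out = V_mid × R4/(R3+R4) = 1.257 × 4.87/5.870 = 1.04 V.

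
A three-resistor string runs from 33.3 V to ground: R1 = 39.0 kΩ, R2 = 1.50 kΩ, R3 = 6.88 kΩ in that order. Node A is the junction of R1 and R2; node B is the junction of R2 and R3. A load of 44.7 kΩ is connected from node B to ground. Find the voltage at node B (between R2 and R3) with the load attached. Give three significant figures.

V ≈ 4.27 V

At node B, R3 is in parallel with the load: R3‖R_L = 5.962 kΩ.
Below node A the resistance is R2 + (R3‖R_L) = 7.462 kΩ, so V_A = 33.3 × 7.462/46.46 = 5.348 V.
Then V_B = V_A × (R3‖R_L)/(R2 + R3‖R_L) = 5.348 × 5.962/7.462 = 4.27 V.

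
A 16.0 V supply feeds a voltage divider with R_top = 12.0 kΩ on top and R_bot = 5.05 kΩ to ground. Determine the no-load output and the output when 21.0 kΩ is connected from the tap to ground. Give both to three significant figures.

Unloaded: 4.74 V; loaded: 4.05 V

Open-circuit: V = 16.0 × 5.05/(12.0 + 5.05) = 4.74 V.
With the load, R_bot becomes R_bot‖R_L = 4.071 kΩ, so V = 16.0 × 4.071/16.07 = 4.05 V.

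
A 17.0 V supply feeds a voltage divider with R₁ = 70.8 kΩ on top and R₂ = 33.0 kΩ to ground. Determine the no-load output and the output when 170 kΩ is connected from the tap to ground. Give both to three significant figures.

Open-circuit: V = 17.0 × 33.0/(70.8 + 33.0) = 5.40 V.
With the load, R₂ becomes R₂‖R_L = 27.64 kΩ, so V = 17.0 × 27.64/98.44 = 4.77 V.

Unloaded: 5.40 V; loaded: 4.77 V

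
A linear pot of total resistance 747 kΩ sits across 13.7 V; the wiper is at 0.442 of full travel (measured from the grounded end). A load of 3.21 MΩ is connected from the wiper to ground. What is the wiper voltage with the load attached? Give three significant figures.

V ≈ 5.73 V

The wiper splits the pot into (1−α)R = 416.8 kΩ above and αR = 330.2 kΩ below.
Lower section ‖ load = 299.4 kΩ.
V_wiper = 13.7 × 299.4/(416.8 + 299.4) = 5.73 V.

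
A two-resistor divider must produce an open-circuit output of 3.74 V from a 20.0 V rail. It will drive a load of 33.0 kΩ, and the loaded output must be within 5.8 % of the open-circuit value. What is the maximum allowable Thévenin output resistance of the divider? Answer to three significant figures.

Loading drop = R_th/(R_th + R_L) ≤ 0.0580, so R_th ≤ R_L · ε/(1−ε) = 33.0 kΩ × 0.0580/0.9420 = 2.03 kΩ.

R_th ≤ 2.03 kΩ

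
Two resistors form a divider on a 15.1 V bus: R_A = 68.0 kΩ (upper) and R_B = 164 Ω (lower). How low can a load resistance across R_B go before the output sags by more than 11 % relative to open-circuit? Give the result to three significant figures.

Output resistance R_th = R_A‖R_B = (68000 × 164)/68160 = 163.6 Ω.
The fractional drop is R_th/(R_th + R_L); requiring this ≤ 0.110 gives R_L ≥ R_th(1/0.110 − 1) = 163.6 × 8.091 = 1.32 kΩ.

R_L(min) ≈ 1.32 kΩ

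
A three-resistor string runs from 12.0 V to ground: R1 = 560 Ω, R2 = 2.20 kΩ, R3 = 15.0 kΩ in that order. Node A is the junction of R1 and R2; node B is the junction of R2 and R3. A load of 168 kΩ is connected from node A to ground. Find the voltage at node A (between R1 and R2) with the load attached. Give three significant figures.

V ≈ 11.6 V

Below node A the series string R2+R3 = 17200 Ω sits in parallel with the 168000 Ω load: 15600 Ω.
V_A = 12.0 × 15600/(560 + 15600) = 11.6 V.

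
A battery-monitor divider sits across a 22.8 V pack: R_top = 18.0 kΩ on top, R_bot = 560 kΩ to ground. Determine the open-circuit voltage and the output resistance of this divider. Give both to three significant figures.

V_th is the open-circuit tap voltage: 22.8 × 560/(18.0 + 560) = 22.1 V.
With the supply zeroed, R_top and R_bot appear in parallel from the tap: R_th = R_top‖R_bot = (18.0 × 560)/578.0 = 17.4 kΩ.

V_th = 22.1 V, R_th = 17.4 kΩ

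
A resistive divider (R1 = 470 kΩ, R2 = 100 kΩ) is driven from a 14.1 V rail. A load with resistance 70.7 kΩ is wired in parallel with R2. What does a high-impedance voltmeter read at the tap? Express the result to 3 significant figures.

The load sits in parallel with R2: R2‖R_L = (100 × 70.7) / (100 + 70.7) = 41.42 kΩ.
V_out = 14.1 × 41.42 / (470 + 41.42) = 14.1 × 41.42/511.4 = 1.14 V.

V_out ≈ 1.14 V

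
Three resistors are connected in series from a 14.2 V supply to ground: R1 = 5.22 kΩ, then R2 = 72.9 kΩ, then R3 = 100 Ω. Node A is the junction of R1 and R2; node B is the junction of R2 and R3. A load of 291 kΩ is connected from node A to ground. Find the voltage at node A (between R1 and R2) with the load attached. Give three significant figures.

Below node A the series string R2+R3 = 73000 Ω sits in parallel with the 291000 Ω load: 58360 Ω.
V_A = 14.2 × 58360/(5220 + 58360) = 13.0 V.

V ≈ 13.0 V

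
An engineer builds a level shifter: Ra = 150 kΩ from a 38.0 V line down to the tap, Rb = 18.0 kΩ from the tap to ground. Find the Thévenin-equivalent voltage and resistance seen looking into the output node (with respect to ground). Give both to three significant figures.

V_th = 4.07 V, R_th = 16.1 kΩ

V_th is the open-circuit tap voltage: 38.0 × 18.0/(150 + 18.0) = 4.07 V.
With the supply zeroed, Ra and Rb appear in parallel from the tap: R_th = Ra‖Rb = (150 × 18.0)/168.0 = 16.1 kΩ.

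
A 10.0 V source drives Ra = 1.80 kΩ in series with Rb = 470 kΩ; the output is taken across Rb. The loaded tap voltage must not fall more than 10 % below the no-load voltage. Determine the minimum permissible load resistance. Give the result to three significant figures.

Output resistance R_th = Ra‖Rb = (1.80 × 470)/471.8 = 1.793 kΩ.
The fractional drop is R_th/(R_th + R_L); requiring this ≤ 0.100 gives R_L ≥ R_th(1/0.100 − 1) = 1.793 × 9.000 = 16.1 kΩ.

R_L(min) ≈ 16.1 kΩ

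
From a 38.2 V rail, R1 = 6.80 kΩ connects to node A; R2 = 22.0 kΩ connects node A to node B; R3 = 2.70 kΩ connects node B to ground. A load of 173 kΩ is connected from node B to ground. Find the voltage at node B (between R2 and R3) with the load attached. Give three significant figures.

V ≈ 3.23 V

At node B, R3 is in parallel with the load: R3‖R_L = 2.659 kΩ.
Below node A the resistance is R2 + (R3‖R_L) = 24.66 kΩ, so V_A = 38.2 × 24.66/31.46 = 29.94 V.
Then V_B = V_A × (R3‖R_L)/(R2 + R3‖R_L) = 29.94 × 2.659/24.66 = 3.23 V.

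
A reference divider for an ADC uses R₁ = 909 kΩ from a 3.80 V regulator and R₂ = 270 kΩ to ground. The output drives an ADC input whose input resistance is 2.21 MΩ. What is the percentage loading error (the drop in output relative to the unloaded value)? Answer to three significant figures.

Unloaded V = 3.80 × 270/1179 = 0.87023 V.
Loaded: R₂‖R_L = 240.6 kΩ, giving V = 3.80 × 240.6/1150 = 0.79532 V.
Drop = (0.87023 − 0.79532) / 0.87023 = 8.61 %.

8.61 %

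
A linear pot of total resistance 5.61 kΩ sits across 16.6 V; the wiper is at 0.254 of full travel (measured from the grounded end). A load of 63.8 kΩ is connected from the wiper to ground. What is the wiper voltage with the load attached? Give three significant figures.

The wiper splits the pot into (1−α)R = 4.185 kΩ above and αR = 1.425 kΩ below.
Lower section ‖ load = 1.394 kΩ.
V_wiper = 16.6 × 1.394/(4.185 + 1.394) = 4.15 V.

V ≈ 4.15 V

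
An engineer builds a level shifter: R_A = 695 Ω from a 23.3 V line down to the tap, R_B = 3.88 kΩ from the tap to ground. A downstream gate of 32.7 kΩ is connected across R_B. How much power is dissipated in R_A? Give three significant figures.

Total resistance from the source is R_A + (R_B‖R_L) = 4163 Ω, so I = 23.3/4163 Ω = 5.596 mA.
P = I²·R_A = (5.596 mA)² × 695 Ω = 21.8 mW.

P ≈ 21.8 mW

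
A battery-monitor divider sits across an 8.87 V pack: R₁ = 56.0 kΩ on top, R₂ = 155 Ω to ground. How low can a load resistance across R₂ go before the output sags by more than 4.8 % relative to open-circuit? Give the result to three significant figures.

Output resistance R_th = R₁‖R₂ = (56000 × 155)/56160 = 154.6 Ω.
The fractional drop is R_th/(R_th + R_L); requiring this ≤ 0.0480 gives R_L ≥ R_th(1/0.0480 − 1) = 154.6 × 19.83 = 3.07 kΩ.

R_L(min) ≈ 3.07 kΩ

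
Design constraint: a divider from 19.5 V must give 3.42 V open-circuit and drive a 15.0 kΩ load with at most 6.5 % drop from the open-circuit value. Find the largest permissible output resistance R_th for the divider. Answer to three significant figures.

R_th ≤ 1.04 kΩ

Loading drop = R_th/(R_th + R_L) ≤ 0.0650, so R_th ≤ R_L · ε/(1−ε) = 15.0 kΩ × 0.0650/0.9350 = 1.04 kΩ.
(Any R1, R2 with R2/(R1+R2) = 0.175 and R1‖R2 ≤ 1.04 kΩ will meet the spec.)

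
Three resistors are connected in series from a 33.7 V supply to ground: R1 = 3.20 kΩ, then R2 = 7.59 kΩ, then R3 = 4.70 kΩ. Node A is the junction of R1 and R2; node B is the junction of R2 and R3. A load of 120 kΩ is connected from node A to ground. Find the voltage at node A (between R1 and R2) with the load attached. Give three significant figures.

V ≈ 26.2 V

Below node A the series string R2+R3 = 12.29 kΩ sits in parallel with the 120 kΩ load: 11.15 kΩ.
V_A = 33.7 × 11.15/(3.20 + 11.15) = 26.2 V.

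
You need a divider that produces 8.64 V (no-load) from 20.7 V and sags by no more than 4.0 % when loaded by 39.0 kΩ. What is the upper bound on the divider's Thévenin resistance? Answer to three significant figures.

R_th ≤ 1.62 kΩ

Loading drop = R_th/(R_th + R_L) ≤ 0.0400, so R_th ≤ R_L · ε/(1−ε) = 39.0 kΩ × 0.0400/0.9600 = 1.62 kΩ.
(Any R1, R2 with R2/(R1+R2) = 0.417 and R1‖R2 ≤ 1.62 kΩ will meet the spec.)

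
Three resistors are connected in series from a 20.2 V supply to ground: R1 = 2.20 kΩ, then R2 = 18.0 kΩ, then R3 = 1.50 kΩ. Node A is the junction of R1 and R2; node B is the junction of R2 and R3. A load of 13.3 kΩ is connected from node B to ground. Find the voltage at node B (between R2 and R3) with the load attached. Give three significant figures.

V ≈ 1.26 V

At node B, R3 is in parallel with the load: R3‖R_L = 1.348 kΩ.
Below node A the resistance is R2 + (R3‖R_L) = 19.35 kΩ, so V_A = 20.2 × 19.35/21.55 = 18.14 V.
Then V_B = V_A × (R3‖R_L)/(R2 + R3‖R_L) = 18.14 × 1.348/19.35 = 1.26 V.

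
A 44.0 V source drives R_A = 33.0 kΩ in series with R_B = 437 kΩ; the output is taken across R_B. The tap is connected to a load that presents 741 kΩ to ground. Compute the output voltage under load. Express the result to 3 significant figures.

The load sits in parallel with R_B: R_B‖R_L = (437 × 741) / (437 + 741) = 274.9 kΩ.
V_out = 44.0 × 274.9 / (33.0 + 274.9) = 44.0 × 274.9/307.9 = 39.3 V.

V_out ≈ 39.3 V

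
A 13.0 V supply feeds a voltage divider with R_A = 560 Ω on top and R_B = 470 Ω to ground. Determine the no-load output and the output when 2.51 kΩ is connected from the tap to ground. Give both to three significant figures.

Open-circuit: V = 13.0 × 470/(560 + 470) = 5.93 V.
With the load, R_B becomes R_B‖R_L = 395.9 Ω, so V = 13.0 × 395.9/955.9 = 5.38 V.

Unloaded: 5.93 V; loaded: 5.38 V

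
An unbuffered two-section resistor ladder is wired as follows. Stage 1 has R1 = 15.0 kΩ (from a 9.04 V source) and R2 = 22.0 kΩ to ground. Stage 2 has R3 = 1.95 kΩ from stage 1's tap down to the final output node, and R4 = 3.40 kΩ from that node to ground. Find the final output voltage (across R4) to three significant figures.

Stage 2 presents R3+R4 = 5.350 kΩ as a load on stage 1's tap.
Stage 1's lower leg becomes R2‖(R3+R4) = 4.303 kΩ, so V_mid = 9.04 × 4.303/19.30 = 2.015 V.
Stage 2 is itself unloaded: V_out = V_mid × R4/(R3+R4) = 2.015 × 3.40/5.350 = 1.28 V.

V_out ≈ 1.28 V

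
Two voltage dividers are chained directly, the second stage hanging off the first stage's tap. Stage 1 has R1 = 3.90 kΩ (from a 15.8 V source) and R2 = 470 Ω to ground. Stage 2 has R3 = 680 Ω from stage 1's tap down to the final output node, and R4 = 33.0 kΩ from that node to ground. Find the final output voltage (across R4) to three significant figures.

V_out ≈ 1.64 V

Stage 2 presents R3+R4 = 33680 Ω as a load on stage 1's tap.
Stage 1's lower leg becomes R2‖(R3+R4) = 463.5 Ω, so V_mid = 15.8 × 463.5/4364 = 1.678 V.
Stage 2 is itself unloaded: V_out = V_mid × R4/(R3+R4) = 1.678 × 33000/33680 = 1.64 V.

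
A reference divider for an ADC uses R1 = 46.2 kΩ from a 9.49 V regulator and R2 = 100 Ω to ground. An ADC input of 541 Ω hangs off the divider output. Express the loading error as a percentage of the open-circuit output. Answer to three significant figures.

15.6 %

Unloaded V = 9.49 × 100/46300 = 0.02050 V.
Loaded: R2‖R_L = 84.40 Ω, giving V = 9.49 × 84.40/46280 = 0.01730 V.
Drop = (0.02050 − 0.01730) / 0.02050 = 15.6 %.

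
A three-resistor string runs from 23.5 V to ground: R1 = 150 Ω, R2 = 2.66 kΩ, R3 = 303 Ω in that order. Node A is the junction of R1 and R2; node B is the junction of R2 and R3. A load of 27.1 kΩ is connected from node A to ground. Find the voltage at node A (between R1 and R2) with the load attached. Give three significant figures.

Below node A the series string R2+R3 = 2963 Ω sits in parallel with the 27100 Ω load: 2671 Ω.
V_A = 23.5 × 2671/(150 + 2671) = 22.3 V.

V ≈ 22.3 V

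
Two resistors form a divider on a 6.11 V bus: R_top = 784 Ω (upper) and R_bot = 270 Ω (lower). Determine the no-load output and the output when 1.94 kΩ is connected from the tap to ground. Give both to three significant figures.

Open-circuit: V = 6.11 × 270/(784 + 270) = 1.57 V.
With the load, R_bot becomes R_bot‖R_L = 237.0 Ω, so V = 6.11 × 237.0/1021 = 1.42 V.

Unloaded: 1.57 V; loaded: 1.42 V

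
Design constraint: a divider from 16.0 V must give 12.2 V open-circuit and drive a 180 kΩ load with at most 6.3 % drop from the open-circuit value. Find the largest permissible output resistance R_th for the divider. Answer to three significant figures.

Loading drop = R_th/(R_th + R_L) ≤ 0.0630, so R_th ≤ R_L · ε/(1−ε) = 180 kΩ × 0.0630/0.9370 = 12.1 kΩ.

R_th ≤ 12.1 kΩ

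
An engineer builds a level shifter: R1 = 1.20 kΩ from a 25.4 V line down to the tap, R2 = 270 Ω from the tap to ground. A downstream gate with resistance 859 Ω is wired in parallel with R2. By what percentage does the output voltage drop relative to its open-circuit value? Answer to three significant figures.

The divider's output (Thévenin) resistance is R1‖R2 = 220.4 Ω.
Fractional drop under load = R_th/(R_th + R_L) = 220.4 / (220.4 + 859) = 0.2042.
So the output falls by 20.4 %.

20.4 %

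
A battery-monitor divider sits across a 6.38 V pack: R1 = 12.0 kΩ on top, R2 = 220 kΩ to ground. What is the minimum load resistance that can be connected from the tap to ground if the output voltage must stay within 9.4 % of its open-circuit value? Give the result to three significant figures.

Output resistance R_th = R1‖R2 = (12.0 × 220)/232.0 = 11.38 kΩ.
The fractional drop is R_th/(R_th + R_L); requiring this ≤ 0.0940 gives R_L ≥ R_th(1/0.0940 − 1) = 11.38 × 9.638 = 110 kΩ.

R_L(min) ≈ 110 kΩ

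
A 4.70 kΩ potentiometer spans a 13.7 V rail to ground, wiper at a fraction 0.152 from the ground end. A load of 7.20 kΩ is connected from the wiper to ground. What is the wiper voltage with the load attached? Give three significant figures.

V ≈ 1.92 V

The wiper splits the pot into (1−α)R = 3986 Ω above and αR = 714.4 Ω below.
Lower section ‖ load = 649.9 Ω.
V_wiper = 13.7 × 649.9/(3986 + 649.9) = 1.92 V.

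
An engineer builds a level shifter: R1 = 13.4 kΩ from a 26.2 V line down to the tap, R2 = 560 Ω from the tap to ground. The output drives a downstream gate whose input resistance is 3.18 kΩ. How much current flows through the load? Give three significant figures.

I_L ≈ 0.283 mA

R2‖R_L = 476.1 Ω; V_out = 26.2 × 476.1/13880 = 0.8990 V.
I_L = V_out / R_L = 0.8990 / 3.18 kΩ = 0.283 mA.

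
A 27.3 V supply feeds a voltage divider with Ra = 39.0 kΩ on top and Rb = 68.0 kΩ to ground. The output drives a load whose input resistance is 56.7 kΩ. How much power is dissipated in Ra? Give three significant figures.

P ≈ 5.95 mW

Total resistance from the source is Ra + (Rb‖R_L) = 69.92 kΩ, so I = 27.3/69.92 kΩ = 0.3905 mA.
P = I²·Ra = (0.3905 mA)² × 39.0 kΩ = 5.95 mW.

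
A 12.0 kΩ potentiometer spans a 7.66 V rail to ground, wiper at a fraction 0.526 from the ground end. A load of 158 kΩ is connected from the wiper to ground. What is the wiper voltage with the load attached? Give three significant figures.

The wiper splits the pot into (1−α)R = 5.688 kΩ above and αR = 6.312 kΩ below.
Lower section ‖ load = 6.070 kΩ.
V_wiper = 7.66 × 6.070/(5.688 + 6.070) = 3.95 V.

V ≈ 3.95 V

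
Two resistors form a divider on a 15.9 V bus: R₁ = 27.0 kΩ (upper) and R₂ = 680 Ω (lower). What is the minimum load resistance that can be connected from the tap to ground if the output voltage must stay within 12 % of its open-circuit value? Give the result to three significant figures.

Output resistance R_th = R₁‖R₂ = (27000 × 680)/27680 = 663.3 Ω.
The fractional drop is R_th/(R_th + R_L); requiring this ≤ 0.120 gives R_L ≥ R_th(1/0.120 − 1) = 663.3 × 7.333 = 4.86 kΩ.

R_L(min) ≈ 4.86 kΩ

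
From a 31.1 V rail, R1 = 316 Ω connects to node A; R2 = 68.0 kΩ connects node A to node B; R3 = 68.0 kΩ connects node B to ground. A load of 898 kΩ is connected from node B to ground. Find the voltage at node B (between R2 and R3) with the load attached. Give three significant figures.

V ≈ 14.9 V

At node B, R3 is in parallel with the load: R3‖R_L = 63210 Ω.
Below node A the resistance is R2 + (R3‖R_L) = 131200 Ω, so V_A = 31.1 × 131200/131500 = 31.03 V.
Then V_B = V_A × (R3‖R_L)/(R2 + R3‖R_L) = 31.03 × 63210/131200 = 14.9 V.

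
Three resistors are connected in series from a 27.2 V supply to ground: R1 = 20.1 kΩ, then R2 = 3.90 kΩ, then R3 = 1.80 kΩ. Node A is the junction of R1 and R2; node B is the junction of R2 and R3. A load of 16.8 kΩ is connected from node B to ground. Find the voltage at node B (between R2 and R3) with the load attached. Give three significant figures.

V ≈ 1.73 V

At node B, R3 is in parallel with the load: R3‖R_L = 1.626 kΩ.
Below node A the resistance is R2 + (R3‖R_L) = 5.526 kΩ, so V_A = 27.2 × 5.526/25.63 = 5.865 V.
Then V_B = V_A × (R3‖R_L)/(R2 + R3‖R_L) = 5.865 × 1.626/5.526 = 1.73 V.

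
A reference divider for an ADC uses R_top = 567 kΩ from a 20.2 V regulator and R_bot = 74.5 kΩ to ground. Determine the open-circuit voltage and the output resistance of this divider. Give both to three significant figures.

V_th is the open-circuit tap voltage: 20.2 × 74.5/(567 + 74.5) = 2.35 V.
With the supply zeroed, R_top and R_bot appear in parallel from the tap: R_th = R_top‖R_bot = (567 × 74.5)/641.5 = 65.8 kΩ.

V_th = 2.35 V, R_th = 65.8 kΩ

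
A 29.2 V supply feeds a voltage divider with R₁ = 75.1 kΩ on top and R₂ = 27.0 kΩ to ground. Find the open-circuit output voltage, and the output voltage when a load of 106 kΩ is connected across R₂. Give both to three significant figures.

Open-circuit: V = 29.2 × 27.0/(75.1 + 27.0) = 7.72 V.
With the load, R₂ becomes R₂‖R_L = 21.52 kΩ, so V = 29.2 × 21.52/96.62 = 6.50 V.

Unloaded: 7.72 V; loaded: 6.50 V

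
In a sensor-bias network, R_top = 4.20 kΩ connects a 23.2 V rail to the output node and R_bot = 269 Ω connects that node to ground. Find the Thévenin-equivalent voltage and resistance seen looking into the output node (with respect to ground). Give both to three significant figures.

V_th = 1.40 V, R_th = 253 Ω

V_th is the open-circuit tap voltage: 23.2 × 269/(4200 + 269) = 1.40 V.
With the supply zeroed, R_top and R_bot appear in parallel from the tap: R_th = R_top‖R_bot = (4200 × 269)/4469 = 253 Ω.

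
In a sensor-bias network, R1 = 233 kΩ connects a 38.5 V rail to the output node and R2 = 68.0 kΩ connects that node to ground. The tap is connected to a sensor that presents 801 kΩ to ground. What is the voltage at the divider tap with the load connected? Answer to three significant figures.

V_out ≈ 8.16 V

The load sits in parallel with R2: R2‖R_L = (68.0 × 801) / (68.0 + 801) = 62.68 kΩ.
V_out = 38.5 × 62.68 / (233 + 62.68) = 38.5 × 62.68/295.7 = 8.16 V.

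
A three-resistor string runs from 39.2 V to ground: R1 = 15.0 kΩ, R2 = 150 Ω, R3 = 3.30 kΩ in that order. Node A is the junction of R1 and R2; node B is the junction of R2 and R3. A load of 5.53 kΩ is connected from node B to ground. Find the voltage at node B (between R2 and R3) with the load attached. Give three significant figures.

V ≈ 4.71 V

At node B, R3 is in parallel with the load: R3‖R_L = 2067 Ω.
Below node A the resistance is R2 + (R3‖R_L) = 2217 Ω, so V_A = 39.2 × 2217/17220 = 5.047 V.
Then V_B = V_A × (R3‖R_L)/(R2 + R3‖R_L) = 5.047 × 2067/2217 = 4.71 V.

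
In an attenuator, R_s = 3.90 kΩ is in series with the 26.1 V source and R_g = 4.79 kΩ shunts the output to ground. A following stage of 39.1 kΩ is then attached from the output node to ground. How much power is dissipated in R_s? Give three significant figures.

Total resistance from the source is R_s + (R_g‖R_L) = 8.167 kΩ, so I = 26.1/8.167 kΩ = 3.196 mA.
P = I²·R_s = (3.196 mA)² × 3.90 kΩ = 39.8 mW.

P ≈ 39.8 mW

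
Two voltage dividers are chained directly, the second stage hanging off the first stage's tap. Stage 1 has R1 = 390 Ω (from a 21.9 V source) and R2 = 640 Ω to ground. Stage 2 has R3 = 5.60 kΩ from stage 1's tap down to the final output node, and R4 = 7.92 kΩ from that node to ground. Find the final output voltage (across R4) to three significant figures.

V_out ≈ 7.83 V

Stage 2 presents R3+R4 = 13520 Ω as a load on stage 1's tap.
Stage 1's lower leg becomes R2‖(R3+R4) = 611.1 Ω, so V_mid = 21.9 × 611.1/1001 = 13.37 V.
Stage 2 is itself unloaded: V_out = V_mid × R4/(R3+R4) = 13.37 × 7920/13520 = 7.83 V.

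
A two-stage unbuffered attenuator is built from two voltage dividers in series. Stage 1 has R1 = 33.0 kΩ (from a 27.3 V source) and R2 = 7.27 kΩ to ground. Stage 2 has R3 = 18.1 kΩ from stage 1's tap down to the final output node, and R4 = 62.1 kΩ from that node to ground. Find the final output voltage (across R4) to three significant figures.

Stage 2 presents R3+R4 = 80.20 kΩ as a load on stage 1's tap.
Stage 1's lower leg becomes R2‖(R3+R4) = 6.666 kΩ, so V_mid = 27.3 × 6.666/39.67 = 4.588 V.
Stage 2 is itself unloaded: V_out = V_mid × R4/(R3+R4) = 4.588 × 62.1/80.20 = 3.55 V.

V_out ≈ 3.55 V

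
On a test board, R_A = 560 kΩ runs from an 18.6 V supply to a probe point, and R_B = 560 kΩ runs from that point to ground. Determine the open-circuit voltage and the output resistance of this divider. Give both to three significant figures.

V_th is the open-circuit tap voltage: 18.6 × 560/(560 + 560) = 9.30 V.
With the supply zeroed, R_A and R_B appear in parallel from the tap: R_th = R_A‖R_B = (560 × 560)/1120 = 280 kΩ.

V_th = 9.30 V, R_th = 280 kΩ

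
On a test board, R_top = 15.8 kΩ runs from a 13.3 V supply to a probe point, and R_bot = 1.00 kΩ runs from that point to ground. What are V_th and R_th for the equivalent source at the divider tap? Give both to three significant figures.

V_th = 0.792 V, R_th = 940 Ω

V_th is the open-circuit tap voltage: 13.3 × 1.00/(15.8 + 1.00) = 0.792 V.
With the supply zeroed, R_top and R_bot appear in parallel from the tap: R_th = R_top‖R_bot = (15.8 × 1.00)/16.80 = 940 Ω.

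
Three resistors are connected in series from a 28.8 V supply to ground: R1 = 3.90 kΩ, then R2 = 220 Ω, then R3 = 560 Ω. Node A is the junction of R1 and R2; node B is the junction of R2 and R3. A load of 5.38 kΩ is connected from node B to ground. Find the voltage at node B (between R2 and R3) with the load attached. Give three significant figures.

At node B, R3 is in parallel with the load: R3‖R_L = 507.2 Ω.
Below node A the resistance is R2 + (R3‖R_L) = 727.2 Ω, so V_A = 28.8 × 727.2/4627 = 4.526 V.
Then V_B = V_A × (R3‖R_L)/(R2 + R3‖R_L) = 4.526 × 507.2/727.2 = 3.16 V.

V ≈ 3.16 V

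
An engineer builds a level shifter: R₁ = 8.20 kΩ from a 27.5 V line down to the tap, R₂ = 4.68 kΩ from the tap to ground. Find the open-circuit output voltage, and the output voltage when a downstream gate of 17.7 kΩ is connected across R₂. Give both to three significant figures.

Open-circuit: V = 27.5 × 4.68/(8.20 + 4.68) = 9.99 V.
With the load, R₂ becomes R₂‖R_L = 3.701 kΩ, so V = 27.5 × 3.701/11.90 = 8.55 V.

Unloaded: 9.99 V; loaded: 8.55 V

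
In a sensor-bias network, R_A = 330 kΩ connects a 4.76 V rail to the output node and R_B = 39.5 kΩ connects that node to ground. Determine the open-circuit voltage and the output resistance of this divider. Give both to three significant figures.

V_th is the open-circuit tap voltage: 4.76 × 39.5/(330 + 39.5) = 0.509 V.
With the supply zeroed, R_A and R_B appear in parallel from the tap: R_th = R_A‖R_B = (330 × 39.5)/369.5 = 35.3 kΩ.

V_th = 0.509 V, R_th = 35.3 kΩ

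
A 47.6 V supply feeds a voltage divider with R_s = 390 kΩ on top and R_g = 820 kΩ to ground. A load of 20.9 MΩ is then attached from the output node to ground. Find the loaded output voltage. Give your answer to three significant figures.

The load sits in parallel with R_g: R_g‖R_L = (820 × 20900) / (820 + 20900) = 789.0 kΩ.
V_out = 47.6 × 789.0 / (390 + 789.0) = 47.6 × 789.0/1179 = 31.9 V.
(Unloaded it would have been 32.3 V.)

V_out ≈ 31.9 V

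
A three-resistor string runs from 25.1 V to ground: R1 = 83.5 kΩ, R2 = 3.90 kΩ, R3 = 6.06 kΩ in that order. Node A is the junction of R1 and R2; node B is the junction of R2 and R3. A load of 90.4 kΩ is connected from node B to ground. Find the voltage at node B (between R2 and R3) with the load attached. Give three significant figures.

At node B, R3 is in parallel with the load: R3‖R_L = 5.679 kΩ.
Below node A the resistance is R2 + (R3‖R_L) = 9.579 kΩ, so V_A = 25.1 × 9.579/93.08 = 2.583 V.
Then V_B = V_A × (R3‖R_L)/(R2 + R3‖R_L) = 2.583 × 5.679/9.579 = 1.53 V.

V ≈ 1.53 V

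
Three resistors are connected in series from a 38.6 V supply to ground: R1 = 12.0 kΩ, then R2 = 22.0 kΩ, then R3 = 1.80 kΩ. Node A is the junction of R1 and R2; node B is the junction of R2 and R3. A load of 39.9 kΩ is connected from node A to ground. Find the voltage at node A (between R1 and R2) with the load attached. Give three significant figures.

V ≈ 21.4 V

Below node A the series string R2+R3 = 23.80 kΩ sits in parallel with the 39.9 kΩ load: 14.91 kΩ.
V_A = 38.6 × 14.91/(12.0 + 14.91) = 21.4 V.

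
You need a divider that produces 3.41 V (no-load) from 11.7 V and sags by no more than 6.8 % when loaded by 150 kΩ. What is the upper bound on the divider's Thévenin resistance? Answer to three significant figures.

Loading drop = R_th/(R_th + R_L) ≤ 0.0680, so R_th ≤ R_L · ε/(1−ε) = 150 kΩ × 0.0680/0.9320 = 10.9 kΩ.
(Any R1, R2 with R2/(R1+R2) = 0.291 and R1‖R2 ≤ 10.9 kΩ will meet the spec.)

R_th ≤ 10.9 kΩ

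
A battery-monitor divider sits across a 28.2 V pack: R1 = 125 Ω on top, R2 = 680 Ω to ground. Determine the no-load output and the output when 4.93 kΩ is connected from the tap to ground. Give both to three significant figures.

Unloaded: 23.8 V; loaded: 23.3 V

Open-circuit: V = 28.2 × 680/(125 + 680) = 23.8 V.
With the load, R2 becomes R2‖R_L = 597.6 Ω, so V = 28.2 × 597.6/722.6 = 23.3 V.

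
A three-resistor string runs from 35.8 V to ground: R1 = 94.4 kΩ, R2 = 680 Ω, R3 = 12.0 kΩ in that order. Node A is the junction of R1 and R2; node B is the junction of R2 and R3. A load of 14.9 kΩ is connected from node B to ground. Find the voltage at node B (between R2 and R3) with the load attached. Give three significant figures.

At node B, R3 is in parallel with the load: R3‖R_L = 6647 Ω.
Below node A the resistance is R2 + (R3‖R_L) = 7327 Ω, so V_A = 35.8 × 7327/101700 = 2.578 V.
Then V_B = V_A × (R3‖R_L)/(R2 + R3‖R_L) = 2.578 × 6647/7327 = 2.34 V.

V ≈ 2.34 V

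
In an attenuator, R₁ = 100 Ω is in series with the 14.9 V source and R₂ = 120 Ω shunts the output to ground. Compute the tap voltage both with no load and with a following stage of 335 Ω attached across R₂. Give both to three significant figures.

Open-circuit: V = 14.9 × 120/(100 + 120) = 8.13 V.
With the load, R₂ becomes R₂‖R_L = 88.35 Ω, so V = 14.9 × 88.35/188.4 = 6.99 V.

Unloaded: 8.13 V; loaded: 6.99 V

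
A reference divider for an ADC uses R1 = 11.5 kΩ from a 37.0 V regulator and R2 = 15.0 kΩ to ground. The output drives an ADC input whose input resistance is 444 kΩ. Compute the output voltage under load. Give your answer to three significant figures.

V_out ≈ 20.6 V

The load sits in parallel with R2: R2‖R_L = (15.0 × 444) / (15.0 + 444) = 14.51 kΩ.
V_out = 37.0 × 14.51 / (11.5 + 14.51) = 37.0 × 14.51/26.01 = 20.6 V.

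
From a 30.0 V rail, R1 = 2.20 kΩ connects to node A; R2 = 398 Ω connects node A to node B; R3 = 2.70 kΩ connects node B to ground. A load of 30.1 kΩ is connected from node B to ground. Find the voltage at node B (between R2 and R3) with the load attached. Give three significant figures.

V ≈ 14.6 V

At node B, R3 is in parallel with the load: R3‖R_L = 2478 Ω.
Below node A the resistance is R2 + (R3‖R_L) = 2876 Ω, so V_A = 30.0 × 2876/5076 = 17.00 V.
Then V_B = V_A × (R3‖R_L)/(R2 + R3‖R_L) = 17.00 × 2478/2876 = 14.6 V.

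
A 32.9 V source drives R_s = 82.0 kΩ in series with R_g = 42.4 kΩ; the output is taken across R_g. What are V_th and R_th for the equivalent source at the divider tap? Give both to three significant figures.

V_th = 11.2 V, R_th = 27.9 kΩ

V_th is the open-circuit tap voltage: 32.9 × 42.4/(82.0 + 42.4) = 11.2 V.
With the supply zeroed, R_s and R_g appear in parallel from the tap: R_th = R_s‖R_g = (82.0 × 42.4)/124.4 = 27.9 kΩ.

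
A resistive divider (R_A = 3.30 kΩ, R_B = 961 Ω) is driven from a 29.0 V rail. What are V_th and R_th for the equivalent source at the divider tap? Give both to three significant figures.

V_th is the open-circuit tap voltage: 29.0 × 961/(3300 + 961) = 6.54 V.
With the supply zeroed, R_A and R_B appear in parallel from the tap: R_th = R_A‖R_B = (3300 × 961)/4261 = 744 Ω.

V_th = 6.54 V, R_th = 744 Ω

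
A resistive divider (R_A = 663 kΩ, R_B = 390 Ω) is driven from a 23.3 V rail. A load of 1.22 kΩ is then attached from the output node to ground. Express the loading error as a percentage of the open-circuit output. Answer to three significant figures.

The divider's output (Thévenin) resistance is R_A‖R_B = 389.8 Ω.
Fractional drop under load = R_th/(R_th + R_L) = 389.8 / (389.8 + 1220) = 0.2421.
So the output falls by 24.2 %.

24.2 %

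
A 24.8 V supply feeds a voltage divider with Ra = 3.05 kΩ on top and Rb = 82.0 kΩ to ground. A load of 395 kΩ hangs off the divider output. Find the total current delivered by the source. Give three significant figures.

I ≈ 0.350 mA

Rb‖R_L = 67.90 kΩ, so the source sees Ra + Rb‖R_L = 70.95 kΩ.
I = 24.8 V / 70.95 kΩ = 0.350 mA.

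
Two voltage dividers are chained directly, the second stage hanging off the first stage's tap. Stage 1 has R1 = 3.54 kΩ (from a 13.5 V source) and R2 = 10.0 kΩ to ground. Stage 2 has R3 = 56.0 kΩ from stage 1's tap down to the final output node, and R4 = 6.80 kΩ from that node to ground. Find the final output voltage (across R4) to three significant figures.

V_out ≈ 1.04 V

Stage 2 presents R3+R4 = 62.80 kΩ as a load on stage 1's tap.
Stage 1's lower leg becomes R2‖(R3+R4) = 8.626 kΩ, so V_mid = 13.5 × 8.626/12.17 = 9.572 V.
Stage 2 is itself unloaded: V_out = V_mid × R4/(R3+R4) = 9.572 × 6.80/62.80 = 1.04 V.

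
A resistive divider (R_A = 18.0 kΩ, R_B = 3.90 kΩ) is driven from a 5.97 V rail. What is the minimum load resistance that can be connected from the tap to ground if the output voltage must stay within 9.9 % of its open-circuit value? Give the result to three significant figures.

Output resistance R_th = R_A‖R_B = (18.0 × 3.90)/21.90 = 3.205 kΩ.
The fractional drop is R_th/(R_th + R_L); requiring this ≤ 0.0990 gives R_L ≥ R_th(1/0.0990 − 1) = 3.205 × 9.101 = 29.2 kΩ.

R_L(min) ≈ 29.2 kΩ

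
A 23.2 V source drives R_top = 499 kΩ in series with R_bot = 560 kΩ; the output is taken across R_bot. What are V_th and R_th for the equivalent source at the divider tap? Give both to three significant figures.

V_th = 12.3 V, R_th = 264 kΩ

V_th is the open-circuit tap voltage: 23.2 × 560/(499 + 560) = 12.3 V.
With the supply zeroed, R_top and R_bot appear in parallel from the tap: R_th = R_top‖R_bot = (499 × 560)/1059 = 264 kΩ.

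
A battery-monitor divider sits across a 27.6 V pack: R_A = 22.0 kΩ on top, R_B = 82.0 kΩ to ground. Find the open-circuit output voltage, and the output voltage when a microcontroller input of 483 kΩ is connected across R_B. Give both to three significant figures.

Unloaded: 21.8 V; loaded: 21.0 V

Open-circuit: V = 27.6 × 82.0/(22.0 + 82.0) = 21.8 V.
With the load, R_B becomes R_B‖R_L = 70.10 kΩ, so V = 27.6 × 70.10/92.10 = 21.0 V.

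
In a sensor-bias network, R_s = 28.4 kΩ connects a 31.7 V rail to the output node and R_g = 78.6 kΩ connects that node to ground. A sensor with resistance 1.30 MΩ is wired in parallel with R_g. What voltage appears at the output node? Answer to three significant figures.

V_out ≈ 22.9 V

The load sits in parallel with R_g: R_g‖R_L = (78.6 × 1300) / (78.6 + 1300) = 74.12 kΩ.
V_out = 31.7 × 74.12 / (28.4 + 74.12) = 31.7 × 74.12/102.5 = 22.9 V.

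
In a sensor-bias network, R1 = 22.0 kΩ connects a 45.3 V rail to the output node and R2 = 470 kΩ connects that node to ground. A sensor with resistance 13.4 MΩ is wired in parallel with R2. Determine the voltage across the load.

The load sits in parallel with R2: R2‖R_L = (470 × 13400) / (470 + 13400) = 454.1 kΩ.
V_out = 45.3 × 454.1 / (22.0 + 454.1) = 45.3 × 454.1/476.1 = 43.2 V.
(Unloaded it would have been 43.3 V.)

V_out ≈ 43.2 V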